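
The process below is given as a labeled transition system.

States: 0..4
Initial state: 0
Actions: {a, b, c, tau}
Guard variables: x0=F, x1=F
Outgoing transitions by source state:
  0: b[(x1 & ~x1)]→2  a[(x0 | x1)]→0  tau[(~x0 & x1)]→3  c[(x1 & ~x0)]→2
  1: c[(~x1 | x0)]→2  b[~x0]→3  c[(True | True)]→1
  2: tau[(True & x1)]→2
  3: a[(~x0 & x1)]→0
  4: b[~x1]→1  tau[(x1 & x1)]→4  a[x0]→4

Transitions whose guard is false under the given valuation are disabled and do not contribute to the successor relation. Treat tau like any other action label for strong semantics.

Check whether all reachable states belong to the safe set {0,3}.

Answer: INVARIANT HOLDS

Analysis:
Allowed set {0,3}
Reachable = {0}
  0: ok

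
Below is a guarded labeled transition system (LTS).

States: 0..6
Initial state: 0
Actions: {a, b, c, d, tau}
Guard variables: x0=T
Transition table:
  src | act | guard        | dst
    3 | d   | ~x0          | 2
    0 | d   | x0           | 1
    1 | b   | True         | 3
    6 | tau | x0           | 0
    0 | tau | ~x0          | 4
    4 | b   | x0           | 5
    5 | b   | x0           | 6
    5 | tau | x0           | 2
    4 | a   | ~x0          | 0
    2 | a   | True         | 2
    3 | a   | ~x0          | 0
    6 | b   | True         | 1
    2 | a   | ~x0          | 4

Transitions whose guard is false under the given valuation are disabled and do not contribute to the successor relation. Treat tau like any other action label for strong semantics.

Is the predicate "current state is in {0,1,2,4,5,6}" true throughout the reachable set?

Answer: INVARIANT VIOLATED at state 3

Analysis:
Inv-set: {0,1,2,4,5,6}
R = {0,1,3}
  0: ok
  1: ok
  3: outside
reach 3 via d·b — violates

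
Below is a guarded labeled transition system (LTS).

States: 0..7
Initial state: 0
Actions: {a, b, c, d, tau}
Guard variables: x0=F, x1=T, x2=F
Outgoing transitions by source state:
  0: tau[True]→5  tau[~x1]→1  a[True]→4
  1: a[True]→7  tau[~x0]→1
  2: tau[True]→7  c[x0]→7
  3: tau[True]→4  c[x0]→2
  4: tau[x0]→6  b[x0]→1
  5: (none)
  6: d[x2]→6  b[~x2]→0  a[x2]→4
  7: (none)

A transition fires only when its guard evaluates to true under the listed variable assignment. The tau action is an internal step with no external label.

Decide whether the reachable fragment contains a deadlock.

Reach set: {0,4,5}
  0: a→4  tau→5  [deg 2]
  4: ∅  [STUCK]
  5: ∅  [STUCK]
trace reaching 4: a

Answer: DEADLOCK at state 4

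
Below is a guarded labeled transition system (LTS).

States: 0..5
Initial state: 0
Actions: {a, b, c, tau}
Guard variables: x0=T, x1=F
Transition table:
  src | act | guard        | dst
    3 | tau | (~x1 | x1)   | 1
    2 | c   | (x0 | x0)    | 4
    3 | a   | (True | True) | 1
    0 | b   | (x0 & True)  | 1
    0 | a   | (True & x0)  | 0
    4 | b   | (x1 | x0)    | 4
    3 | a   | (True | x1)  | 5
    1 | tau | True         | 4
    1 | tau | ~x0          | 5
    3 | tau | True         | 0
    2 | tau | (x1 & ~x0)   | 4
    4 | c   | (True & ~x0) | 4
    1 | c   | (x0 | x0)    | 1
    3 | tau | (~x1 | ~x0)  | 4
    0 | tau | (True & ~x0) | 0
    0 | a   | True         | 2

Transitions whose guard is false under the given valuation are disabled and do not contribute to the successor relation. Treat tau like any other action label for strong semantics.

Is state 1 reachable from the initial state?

Answer: REACHABLE

Trace:
Guard filter leaves 12 enabled edge(s).
depth 0: {0}
depth 1: {1,2}  cumulative {0,1,2}
depth 2: {4}  cumulative {0,1,2,4}
Reachable = {0,1,2,4}
Path to 1: b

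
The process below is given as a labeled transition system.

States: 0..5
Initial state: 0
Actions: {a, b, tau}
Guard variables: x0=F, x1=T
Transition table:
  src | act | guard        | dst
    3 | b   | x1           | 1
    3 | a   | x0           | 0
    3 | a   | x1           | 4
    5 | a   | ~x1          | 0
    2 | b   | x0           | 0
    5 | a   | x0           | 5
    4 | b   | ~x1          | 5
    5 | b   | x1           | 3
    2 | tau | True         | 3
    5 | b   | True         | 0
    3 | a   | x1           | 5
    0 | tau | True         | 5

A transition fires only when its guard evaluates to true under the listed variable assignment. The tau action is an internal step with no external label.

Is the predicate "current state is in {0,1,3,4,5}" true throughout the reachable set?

Allowed set {0,1,3,4,5}
R = {0,1,3,4,5}
  0: ok
  1: ok
  3: ok
  4: ok
  5: ok

Answer: INVARIANT HOLDS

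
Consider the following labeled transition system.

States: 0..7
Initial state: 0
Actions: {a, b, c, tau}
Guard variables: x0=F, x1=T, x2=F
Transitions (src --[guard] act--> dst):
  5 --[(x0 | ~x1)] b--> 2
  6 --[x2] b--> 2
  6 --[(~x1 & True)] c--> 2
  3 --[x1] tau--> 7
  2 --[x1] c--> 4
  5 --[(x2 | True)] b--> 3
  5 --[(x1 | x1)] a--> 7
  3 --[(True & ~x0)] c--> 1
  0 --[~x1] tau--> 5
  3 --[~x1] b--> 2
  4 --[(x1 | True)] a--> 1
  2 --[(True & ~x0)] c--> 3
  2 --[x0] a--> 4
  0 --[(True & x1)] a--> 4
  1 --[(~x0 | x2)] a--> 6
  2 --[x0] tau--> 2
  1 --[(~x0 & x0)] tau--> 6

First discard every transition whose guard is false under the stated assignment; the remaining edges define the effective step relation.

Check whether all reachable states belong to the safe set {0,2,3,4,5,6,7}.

Safe = {0,2,3,4,5,6,7}
Reachable = {0,1,4,6}
  0: ok
  1: outside
  4: ok
  6: ok
witness against invariant: a·a → 1

Answer: INVARIANT VIOLATED at state 1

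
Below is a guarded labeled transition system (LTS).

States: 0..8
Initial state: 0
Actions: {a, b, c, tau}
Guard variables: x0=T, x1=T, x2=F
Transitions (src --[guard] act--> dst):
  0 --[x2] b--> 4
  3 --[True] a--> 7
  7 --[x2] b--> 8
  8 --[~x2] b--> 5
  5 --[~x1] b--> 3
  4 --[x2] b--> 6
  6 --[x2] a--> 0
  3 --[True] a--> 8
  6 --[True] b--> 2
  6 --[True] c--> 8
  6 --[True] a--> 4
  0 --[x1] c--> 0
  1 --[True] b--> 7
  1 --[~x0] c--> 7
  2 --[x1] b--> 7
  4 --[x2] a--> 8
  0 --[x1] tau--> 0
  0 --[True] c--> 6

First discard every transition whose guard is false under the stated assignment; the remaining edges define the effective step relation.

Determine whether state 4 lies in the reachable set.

Answer: REACHABLE

Working:
Guard filter leaves 11 enabled edge(s).
Layer 0: {0}
Layer 1: {6}  now seen {0,6}
Layer 2: {2,4,8}  now seen {0,2,4,6,8}
Layer 3: {5,7}  now seen {0,2,4,5,6,7,8}
Reach set: {0,2,4,5,6,7,8}
trace reaching 4: c·a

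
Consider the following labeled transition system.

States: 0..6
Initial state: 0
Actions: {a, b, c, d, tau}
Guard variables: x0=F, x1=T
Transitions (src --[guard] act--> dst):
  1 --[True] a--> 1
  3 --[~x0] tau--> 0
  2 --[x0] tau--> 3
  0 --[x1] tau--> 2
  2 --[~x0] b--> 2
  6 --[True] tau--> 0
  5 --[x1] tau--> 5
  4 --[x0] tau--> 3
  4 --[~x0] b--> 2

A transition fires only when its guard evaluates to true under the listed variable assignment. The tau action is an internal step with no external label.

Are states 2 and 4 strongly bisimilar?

Refine partition for ~:
  round 0: {{0,1,2,3,4,5,6}}
  round 1: {{0,3,5,6},{1},{2,4}}
  round 2: {{0},{1},{2,4},{3,5,6}}
  round 3: {{0},{1},{2,4},{3,6},{5}}
Fixed point at round 4; 5 class(es).
class of 2: {2,4}; class of 4: {2,4}

Answer: BISIMILAR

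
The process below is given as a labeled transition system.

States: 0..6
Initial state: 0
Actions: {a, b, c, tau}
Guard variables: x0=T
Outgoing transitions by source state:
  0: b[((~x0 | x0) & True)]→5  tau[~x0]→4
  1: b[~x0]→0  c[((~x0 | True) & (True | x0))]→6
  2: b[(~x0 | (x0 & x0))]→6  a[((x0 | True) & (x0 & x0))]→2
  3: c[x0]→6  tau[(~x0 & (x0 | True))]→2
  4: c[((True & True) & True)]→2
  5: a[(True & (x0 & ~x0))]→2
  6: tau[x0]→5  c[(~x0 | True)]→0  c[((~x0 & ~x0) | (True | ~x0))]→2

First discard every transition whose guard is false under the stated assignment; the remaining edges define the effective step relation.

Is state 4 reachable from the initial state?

Answer: UNREACHABLE

Working:
After dropping false guards: 9 live edges.
depth 0: {0}
depth 1: {5}  total {0,5}
R = {0,5}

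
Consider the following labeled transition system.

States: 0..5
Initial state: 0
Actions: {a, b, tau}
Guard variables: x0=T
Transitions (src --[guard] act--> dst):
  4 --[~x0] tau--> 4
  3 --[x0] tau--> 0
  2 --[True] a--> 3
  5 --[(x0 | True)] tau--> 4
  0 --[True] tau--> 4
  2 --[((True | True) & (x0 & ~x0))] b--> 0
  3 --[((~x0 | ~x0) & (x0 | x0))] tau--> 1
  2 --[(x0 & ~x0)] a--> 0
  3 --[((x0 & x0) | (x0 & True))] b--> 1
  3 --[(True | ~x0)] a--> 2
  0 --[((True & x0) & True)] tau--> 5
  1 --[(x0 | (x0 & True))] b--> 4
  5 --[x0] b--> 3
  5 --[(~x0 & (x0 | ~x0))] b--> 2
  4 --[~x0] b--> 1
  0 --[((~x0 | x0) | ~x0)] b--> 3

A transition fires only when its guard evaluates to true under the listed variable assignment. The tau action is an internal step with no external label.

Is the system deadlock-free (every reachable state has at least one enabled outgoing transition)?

Answer: DEADLOCK at state 4

Analysis:
Reachable = {0,1,2,3,4,5}
  0: b→3  tau→4  tau→5  [3 out]
  1: b→4  [1 out]
  2: a→3  [1 out]
  3: a→2  b→1  tau→0  [3 out]
  4: ∅  [deadlock]
  5: b→3  tau→4  [2 out]
witness 4: tau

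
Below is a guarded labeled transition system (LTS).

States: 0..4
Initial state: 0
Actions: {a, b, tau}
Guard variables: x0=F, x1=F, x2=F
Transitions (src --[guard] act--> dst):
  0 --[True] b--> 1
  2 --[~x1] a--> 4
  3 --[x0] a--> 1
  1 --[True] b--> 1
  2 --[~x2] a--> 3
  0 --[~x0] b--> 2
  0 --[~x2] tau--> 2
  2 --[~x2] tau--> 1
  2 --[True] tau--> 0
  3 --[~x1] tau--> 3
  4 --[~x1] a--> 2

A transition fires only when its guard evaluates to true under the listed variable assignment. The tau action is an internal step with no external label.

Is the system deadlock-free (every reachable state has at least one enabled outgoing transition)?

Answer: DEADLOCK-FREE

Working:
Reachable = {0,1,2,3,4}
  0: b→1  b→2  tau→2  [deg 3]
  1: b→1  [deg 1]
  2: a→3  a→4  tau→0  tau→1  [deg 4]
  3: tau→3  [deg 1]
  4: a→2  [deg 1]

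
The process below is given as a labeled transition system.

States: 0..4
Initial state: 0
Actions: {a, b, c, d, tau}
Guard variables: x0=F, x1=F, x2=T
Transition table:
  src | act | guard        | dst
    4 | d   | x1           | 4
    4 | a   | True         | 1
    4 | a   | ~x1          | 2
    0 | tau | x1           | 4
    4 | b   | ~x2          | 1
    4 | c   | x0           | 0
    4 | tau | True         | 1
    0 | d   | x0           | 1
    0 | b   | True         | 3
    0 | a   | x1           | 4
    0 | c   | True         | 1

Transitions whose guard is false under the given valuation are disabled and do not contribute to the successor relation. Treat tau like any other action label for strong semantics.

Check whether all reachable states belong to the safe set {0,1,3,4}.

Answer: INVARIANT HOLDS

Analysis:
Safe = {0,1,3,4}
Reachable = {0,1,3}
  0: safe
  1: safe
  3: safe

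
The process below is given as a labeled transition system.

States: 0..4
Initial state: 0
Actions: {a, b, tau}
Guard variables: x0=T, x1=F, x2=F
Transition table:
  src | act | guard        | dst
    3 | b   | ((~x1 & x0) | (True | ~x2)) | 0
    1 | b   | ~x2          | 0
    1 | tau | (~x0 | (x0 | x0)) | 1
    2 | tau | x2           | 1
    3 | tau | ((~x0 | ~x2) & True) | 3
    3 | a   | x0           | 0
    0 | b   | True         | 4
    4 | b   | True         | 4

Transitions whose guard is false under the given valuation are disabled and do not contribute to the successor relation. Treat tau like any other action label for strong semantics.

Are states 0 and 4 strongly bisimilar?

Compute ~ classes (split until stable):
  P[0] = {{0,1,2,3,4}}
  P[1] = {{0,4},{1},{2},{3}}
Fixed point at round 2; 4 class(es).
[0]={0,4}  [4]={0,4}

Answer: BISIMILAR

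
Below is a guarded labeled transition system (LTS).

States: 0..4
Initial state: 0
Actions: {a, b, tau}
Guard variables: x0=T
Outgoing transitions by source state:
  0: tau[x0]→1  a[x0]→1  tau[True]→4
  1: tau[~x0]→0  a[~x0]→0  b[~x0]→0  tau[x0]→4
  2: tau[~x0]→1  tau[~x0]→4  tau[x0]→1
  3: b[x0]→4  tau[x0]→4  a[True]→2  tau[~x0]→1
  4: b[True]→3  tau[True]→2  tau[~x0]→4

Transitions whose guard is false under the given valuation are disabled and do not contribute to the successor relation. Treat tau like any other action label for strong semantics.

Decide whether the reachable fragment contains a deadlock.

Answer: DEADLOCK-FREE

Working:
Reach set: {0,1,2,3,4}
  0: a→1  tau→1  tau→4  [deg 3]
  1: tau→4  [deg 1]
  2: tau→1  [deg 1]
  3: a→2  b→4  tau→4  [deg 3]
  4: b→3  tau→2  [deg 2]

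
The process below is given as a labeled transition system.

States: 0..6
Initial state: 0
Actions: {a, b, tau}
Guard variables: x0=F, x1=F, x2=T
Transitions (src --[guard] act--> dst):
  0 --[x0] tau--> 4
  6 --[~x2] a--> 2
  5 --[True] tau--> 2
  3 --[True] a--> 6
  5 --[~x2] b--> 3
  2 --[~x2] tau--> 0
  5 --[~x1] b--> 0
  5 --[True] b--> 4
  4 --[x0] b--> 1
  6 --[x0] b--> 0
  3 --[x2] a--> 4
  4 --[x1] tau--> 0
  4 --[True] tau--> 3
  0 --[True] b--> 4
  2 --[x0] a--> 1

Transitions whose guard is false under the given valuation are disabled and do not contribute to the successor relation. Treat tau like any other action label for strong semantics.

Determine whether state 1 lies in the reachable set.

Guard filter leaves 7 enabled edge(s).
Layer 0: {0}
Layer 1: {4}  total {0,4}
Layer 2: {3}  total {0,3,4}
Layer 3: {6}  total {0,3,4,6}
R = {0,3,4,6}

Answer: UNREACHABLE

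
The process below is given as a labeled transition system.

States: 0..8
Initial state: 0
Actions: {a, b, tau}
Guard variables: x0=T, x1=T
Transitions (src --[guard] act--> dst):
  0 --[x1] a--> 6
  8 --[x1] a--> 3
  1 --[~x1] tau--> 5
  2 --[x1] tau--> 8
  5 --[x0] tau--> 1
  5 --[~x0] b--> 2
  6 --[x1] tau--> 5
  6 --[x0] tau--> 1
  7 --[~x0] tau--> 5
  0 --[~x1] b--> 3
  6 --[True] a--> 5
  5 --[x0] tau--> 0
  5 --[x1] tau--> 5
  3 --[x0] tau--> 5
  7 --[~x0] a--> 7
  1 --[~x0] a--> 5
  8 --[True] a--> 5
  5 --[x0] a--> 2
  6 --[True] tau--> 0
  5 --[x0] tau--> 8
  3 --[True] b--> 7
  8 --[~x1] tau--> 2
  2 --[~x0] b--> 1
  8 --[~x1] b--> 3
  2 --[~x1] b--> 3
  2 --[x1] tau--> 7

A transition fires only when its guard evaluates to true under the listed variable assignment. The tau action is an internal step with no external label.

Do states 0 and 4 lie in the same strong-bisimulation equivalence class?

Refine partition for ~:
  P[0] = {{0,1,2,3,4,5,6,7,8}}
  P[1] = {{0,8},{1,4,7},{2},{3},{5,6}}
  P[2] = {{0},{1,4,7},{2},{3},{5},{6},{8}}
7 equivalence class(es) (converged in 3)
[0]={0}  [4]={1,4,7}

Answer: NOT BISIMILAR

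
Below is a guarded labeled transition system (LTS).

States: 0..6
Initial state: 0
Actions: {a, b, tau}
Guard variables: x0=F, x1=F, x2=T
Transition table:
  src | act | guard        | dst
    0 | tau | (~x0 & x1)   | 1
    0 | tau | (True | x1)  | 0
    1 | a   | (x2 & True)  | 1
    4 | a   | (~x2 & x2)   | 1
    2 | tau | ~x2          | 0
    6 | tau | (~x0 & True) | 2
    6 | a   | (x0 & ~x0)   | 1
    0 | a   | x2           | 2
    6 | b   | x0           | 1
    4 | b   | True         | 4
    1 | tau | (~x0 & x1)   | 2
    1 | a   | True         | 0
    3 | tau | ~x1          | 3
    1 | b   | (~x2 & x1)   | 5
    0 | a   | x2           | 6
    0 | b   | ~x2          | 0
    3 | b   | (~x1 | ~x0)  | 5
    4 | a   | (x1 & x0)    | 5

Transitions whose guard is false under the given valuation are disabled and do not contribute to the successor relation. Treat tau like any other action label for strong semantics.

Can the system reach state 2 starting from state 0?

Guard filter leaves 9 enabled edge(s).
Layer 0: {0}
Layer 1: {2,6}  now seen {0,2,6}
Reachable = {0,2,6}
witness 2: a

Answer: REACHABLE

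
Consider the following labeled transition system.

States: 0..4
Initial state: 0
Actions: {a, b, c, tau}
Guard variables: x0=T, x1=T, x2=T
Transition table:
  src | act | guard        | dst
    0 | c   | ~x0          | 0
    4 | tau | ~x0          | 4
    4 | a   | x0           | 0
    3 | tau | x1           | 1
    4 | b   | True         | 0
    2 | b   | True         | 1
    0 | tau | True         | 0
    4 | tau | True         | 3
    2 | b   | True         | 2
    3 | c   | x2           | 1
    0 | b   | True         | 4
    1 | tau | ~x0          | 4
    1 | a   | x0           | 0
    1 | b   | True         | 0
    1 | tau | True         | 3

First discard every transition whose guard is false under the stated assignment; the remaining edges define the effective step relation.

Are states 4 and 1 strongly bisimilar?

Refine partition for ~:
  π0 = {{0,1,2,3,4}}
  π1 = {{0},{1,4},{2},{3}}
Fixed point at round 2; 4 class(es).
class of 4: {1,4}; class of 1: {1,4}

Answer: BISIMILAR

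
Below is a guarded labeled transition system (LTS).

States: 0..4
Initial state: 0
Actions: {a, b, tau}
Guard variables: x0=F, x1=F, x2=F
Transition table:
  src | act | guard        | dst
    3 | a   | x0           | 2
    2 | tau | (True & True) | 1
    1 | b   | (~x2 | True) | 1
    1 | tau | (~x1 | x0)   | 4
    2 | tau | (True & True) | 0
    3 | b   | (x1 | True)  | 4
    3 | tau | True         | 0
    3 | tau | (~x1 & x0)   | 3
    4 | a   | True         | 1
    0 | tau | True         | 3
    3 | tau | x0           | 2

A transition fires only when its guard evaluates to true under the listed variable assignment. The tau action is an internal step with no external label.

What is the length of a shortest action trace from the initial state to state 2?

Answer: UNREACHABLE

Trace:
BFS to 2:
  Layer 0: {0}
  Layer 1: {3}
  Layer 2: {4}
  Layer 3: {1}
2 never appears.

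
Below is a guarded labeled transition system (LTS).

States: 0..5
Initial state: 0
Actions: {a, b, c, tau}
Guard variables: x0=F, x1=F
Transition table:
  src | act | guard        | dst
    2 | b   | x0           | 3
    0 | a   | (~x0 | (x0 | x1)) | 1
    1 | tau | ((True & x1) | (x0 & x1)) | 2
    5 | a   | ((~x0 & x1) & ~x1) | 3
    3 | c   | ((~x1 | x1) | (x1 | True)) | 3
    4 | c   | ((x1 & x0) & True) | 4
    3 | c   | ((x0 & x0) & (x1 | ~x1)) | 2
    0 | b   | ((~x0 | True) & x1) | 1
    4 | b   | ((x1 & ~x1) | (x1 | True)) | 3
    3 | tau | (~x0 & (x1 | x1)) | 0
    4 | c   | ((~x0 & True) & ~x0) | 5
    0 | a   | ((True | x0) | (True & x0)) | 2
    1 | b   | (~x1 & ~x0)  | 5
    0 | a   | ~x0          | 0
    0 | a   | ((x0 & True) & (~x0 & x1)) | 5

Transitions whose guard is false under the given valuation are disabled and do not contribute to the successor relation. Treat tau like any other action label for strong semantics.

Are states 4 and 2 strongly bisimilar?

Refine partition for ~:
  P[0] = {{0,1,2,3,4,5}}
  P[1] = {{0},{1},{2,5},{3},{4}}
stable after 2 split(s): 5 block(s)
4∈{4}, 2∈{2,5}

Answer: NOT BISIMILAR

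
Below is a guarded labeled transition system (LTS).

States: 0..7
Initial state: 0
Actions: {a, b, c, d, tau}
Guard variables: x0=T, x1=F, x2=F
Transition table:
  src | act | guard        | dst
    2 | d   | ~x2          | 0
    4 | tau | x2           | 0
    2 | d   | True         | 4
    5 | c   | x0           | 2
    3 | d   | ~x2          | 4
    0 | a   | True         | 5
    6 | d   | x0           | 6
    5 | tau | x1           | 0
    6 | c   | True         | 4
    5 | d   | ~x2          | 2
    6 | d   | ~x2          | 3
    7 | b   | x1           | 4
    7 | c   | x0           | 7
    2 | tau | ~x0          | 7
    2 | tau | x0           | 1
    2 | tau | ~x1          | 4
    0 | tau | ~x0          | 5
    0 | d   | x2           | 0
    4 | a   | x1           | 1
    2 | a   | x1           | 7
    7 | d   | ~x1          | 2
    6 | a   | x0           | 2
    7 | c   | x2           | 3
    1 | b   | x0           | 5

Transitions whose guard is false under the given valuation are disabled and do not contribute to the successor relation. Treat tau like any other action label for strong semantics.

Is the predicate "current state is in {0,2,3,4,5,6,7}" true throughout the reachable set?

Answer: INVARIANT VIOLATED at state 1

Analysis:
Inv-set: {0,2,3,4,5,6,7}
Reach set: {0,1,2,4,5}
  0: ok
  1: ✗ unsafe
  2: ok
  4: ok
  5: ok
witness against invariant: a·c·tau → 1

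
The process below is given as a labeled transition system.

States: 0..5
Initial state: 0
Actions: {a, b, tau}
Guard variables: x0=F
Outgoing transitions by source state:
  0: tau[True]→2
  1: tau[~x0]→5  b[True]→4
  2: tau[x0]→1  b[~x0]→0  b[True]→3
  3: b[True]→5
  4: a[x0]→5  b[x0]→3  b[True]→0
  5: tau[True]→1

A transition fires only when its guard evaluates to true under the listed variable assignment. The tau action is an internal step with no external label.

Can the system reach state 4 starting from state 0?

Guard filter leaves 8 enabled edge(s).
depth 0: {0}
depth 1: {2}  cumulative {0,2}
depth 2: {3}  cumulative {0,2,3}
depth 3: {5}  cumulative {0,2,3,5}
depth 4: {1}  cumulative {0,1,2,3,5}
depth 5: {4}  cumulative {0,1,2,3,4,5}
Reach set: {0,1,2,3,4,5}
witness 4: tau·b·b·tau·b

Answer: REACHABLE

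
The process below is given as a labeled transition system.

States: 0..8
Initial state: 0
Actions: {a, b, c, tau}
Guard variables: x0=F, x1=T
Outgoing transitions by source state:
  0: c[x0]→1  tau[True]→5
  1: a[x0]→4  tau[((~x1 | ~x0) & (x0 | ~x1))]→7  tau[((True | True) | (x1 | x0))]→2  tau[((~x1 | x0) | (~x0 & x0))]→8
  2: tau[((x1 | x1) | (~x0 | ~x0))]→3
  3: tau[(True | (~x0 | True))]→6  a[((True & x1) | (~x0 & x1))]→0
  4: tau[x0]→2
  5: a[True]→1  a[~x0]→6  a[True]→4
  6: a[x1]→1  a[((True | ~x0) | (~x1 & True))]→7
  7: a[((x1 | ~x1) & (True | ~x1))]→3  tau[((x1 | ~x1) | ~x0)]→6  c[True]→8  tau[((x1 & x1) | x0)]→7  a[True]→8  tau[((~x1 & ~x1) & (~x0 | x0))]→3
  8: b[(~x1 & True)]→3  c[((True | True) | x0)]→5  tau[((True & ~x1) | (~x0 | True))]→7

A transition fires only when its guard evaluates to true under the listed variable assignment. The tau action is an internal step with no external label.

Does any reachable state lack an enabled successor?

Reachable = {0,1,2,3,4,5,6,7,8}
  0: tau→5  [1 out]
  1: tau→2  [1 out]
  2: tau→3  [1 out]
  3: a→0  tau→6  [2 out]
  4: ∅  [STUCK]
  5: a→1  a→4  a→6  [3 out]
  6: a→1  a→7  [2 out]
  7: a→3  a→8  c→8  tau→6  tau→7  [5 out]
  8: c→5  tau→7  [2 out]
Path to 4: tau·a

Answer: DEADLOCK at state 4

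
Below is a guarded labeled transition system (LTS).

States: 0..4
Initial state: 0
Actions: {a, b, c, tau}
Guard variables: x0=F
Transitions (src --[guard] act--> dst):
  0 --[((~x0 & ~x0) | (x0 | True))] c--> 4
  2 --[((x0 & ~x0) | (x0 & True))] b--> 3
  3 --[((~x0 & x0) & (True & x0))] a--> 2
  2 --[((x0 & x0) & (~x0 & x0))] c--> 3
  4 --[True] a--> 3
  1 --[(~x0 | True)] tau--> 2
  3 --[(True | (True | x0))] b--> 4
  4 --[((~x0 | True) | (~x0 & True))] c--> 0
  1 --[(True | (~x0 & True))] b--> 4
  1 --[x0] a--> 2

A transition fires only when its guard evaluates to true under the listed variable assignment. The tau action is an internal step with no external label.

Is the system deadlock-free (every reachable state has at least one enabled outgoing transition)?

Answer: DEADLOCK-FREE

Working:
R = {0,3,4}
  0: c→4  [1 exit(s)]
  3: b→4  [1 exit(s)]
  4: a→3  c→0  [2 exit(s)]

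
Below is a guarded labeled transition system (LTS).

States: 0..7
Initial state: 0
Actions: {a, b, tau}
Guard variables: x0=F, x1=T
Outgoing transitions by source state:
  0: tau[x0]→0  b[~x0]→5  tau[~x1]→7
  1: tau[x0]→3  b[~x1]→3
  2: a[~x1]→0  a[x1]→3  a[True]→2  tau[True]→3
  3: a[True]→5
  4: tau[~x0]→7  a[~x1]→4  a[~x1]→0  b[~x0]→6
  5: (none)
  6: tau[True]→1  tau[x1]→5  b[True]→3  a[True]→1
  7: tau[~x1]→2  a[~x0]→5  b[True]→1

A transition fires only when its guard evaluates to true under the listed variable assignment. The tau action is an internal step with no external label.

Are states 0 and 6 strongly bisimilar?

Bisimulation quotient by refinement:
  π0 = {{0,1,2,3,4,5,6,7}}
  π1 = {{0},{1,5},{2},{3},{4},{6},{7}}
stable after 2 split(s): 7 block(s)
0∈{0}, 6∈{6}

Answer: NOT BISIMILAR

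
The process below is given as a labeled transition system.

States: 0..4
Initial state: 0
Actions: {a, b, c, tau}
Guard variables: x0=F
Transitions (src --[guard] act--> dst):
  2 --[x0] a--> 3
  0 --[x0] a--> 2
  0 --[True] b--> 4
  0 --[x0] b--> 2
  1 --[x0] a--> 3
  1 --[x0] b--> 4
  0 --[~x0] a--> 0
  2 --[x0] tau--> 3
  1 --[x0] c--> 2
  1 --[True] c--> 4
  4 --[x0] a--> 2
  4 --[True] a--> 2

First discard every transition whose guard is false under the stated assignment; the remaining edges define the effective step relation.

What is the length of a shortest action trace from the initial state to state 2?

Answer: 2

Working:
Layered search for 2:
  L0 = {0}
  L1 = {4}
  L2 = {2}
2 enters at depth 2; path b·a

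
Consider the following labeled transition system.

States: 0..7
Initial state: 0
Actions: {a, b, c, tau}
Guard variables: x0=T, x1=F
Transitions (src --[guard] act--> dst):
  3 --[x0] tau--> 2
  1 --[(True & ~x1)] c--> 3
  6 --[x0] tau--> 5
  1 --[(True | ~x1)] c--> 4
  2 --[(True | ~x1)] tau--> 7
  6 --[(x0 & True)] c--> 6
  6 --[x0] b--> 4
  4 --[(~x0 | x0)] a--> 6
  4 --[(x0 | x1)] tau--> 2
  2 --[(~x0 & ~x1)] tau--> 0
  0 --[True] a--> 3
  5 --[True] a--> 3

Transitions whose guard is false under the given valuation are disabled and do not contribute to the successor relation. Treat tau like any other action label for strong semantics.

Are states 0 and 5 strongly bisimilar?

Bisimulation quotient by refinement:
  round 0: {{0,1,2,3,4,5,6,7}}
  round 1: {{0,5},{1},{2,3},{4},{6},{7}}
  round 2: {{0,5},{1},{2},{3},{4},{6},{7}}
7 equivalence class(es) (converged in 3)
0∈{0,5}, 5∈{0,5}

Answer: BISIMILAR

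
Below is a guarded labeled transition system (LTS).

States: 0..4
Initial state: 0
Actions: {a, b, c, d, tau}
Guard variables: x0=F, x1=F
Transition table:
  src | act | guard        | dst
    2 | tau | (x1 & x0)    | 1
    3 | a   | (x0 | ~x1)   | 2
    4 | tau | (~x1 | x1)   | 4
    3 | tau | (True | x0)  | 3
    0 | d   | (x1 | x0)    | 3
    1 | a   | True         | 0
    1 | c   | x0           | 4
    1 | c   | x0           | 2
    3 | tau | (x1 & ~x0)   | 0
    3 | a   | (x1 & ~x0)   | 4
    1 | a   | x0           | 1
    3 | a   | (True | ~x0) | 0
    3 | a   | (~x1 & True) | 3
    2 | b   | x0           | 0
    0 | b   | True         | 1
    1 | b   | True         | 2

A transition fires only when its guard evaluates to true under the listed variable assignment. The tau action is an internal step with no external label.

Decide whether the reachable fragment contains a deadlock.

Reachable = {0,1,2}
  0: b→1  [1 exit(s)]
  1: a→0  b→2  [2 exit(s)]
  2: ∅  [STUCK]
trace reaching 2: b·b

Answer: DEADLOCK at state 2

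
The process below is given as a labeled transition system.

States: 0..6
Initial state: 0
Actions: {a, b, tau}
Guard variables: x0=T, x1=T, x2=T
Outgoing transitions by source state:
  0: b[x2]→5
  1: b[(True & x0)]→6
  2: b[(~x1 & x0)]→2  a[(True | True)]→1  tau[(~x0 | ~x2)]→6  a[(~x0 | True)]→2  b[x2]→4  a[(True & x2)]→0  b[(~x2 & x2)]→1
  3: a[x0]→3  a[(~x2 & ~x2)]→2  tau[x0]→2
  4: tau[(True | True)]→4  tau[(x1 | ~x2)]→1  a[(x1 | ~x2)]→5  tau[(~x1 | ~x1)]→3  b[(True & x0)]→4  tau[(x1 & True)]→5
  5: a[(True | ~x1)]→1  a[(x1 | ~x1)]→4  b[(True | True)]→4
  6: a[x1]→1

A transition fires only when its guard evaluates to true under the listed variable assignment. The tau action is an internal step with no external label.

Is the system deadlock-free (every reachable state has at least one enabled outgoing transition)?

Reachable = {0,1,4,5,6}
  0: b→5  [deg 1]
  1: b→6  [deg 1]
  4: a→5  b→4  tau→1  tau→4  tau→5  [deg 5]
  5: a→1  a→4  b→4  [deg 3]
  6: a→1  [deg 1]

Answer: DEADLOCK-FREE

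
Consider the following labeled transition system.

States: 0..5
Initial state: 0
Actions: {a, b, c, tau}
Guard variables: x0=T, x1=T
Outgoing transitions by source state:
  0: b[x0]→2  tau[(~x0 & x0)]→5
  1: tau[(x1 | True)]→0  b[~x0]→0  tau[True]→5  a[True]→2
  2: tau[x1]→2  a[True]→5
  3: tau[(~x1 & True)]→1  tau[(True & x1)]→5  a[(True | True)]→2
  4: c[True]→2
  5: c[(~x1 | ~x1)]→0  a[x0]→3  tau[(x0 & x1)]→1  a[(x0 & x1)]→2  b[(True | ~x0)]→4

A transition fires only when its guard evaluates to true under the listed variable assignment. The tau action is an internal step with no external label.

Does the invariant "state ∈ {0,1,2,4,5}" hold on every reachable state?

Answer: INVARIANT VIOLATED at state 3

Analysis:
Allowed set {0,1,2,4,5}
R = {0,1,2,3,4,5}
  0: ✓
  1: ✓
  2: ✓
  3: VIOLATES
  4: ✓
  5: ✓
counterexample path to 3: b·a·a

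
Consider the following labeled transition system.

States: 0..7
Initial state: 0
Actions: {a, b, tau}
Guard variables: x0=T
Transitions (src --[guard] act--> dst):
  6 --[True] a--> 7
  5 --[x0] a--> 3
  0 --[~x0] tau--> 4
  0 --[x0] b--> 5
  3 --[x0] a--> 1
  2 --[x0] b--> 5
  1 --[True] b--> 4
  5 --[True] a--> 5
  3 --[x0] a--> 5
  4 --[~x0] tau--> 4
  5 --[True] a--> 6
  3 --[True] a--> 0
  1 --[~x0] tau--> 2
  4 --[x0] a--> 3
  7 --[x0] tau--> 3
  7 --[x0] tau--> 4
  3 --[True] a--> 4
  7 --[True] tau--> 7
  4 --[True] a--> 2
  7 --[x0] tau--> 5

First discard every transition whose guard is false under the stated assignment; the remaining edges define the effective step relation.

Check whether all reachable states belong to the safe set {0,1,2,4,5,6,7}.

Answer: INVARIANT VIOLATED at state 3

Trace:
Allowed set {0,1,2,4,5,6,7}
Reach set: {0,1,2,3,4,5,6,7}
  0: ok
  1: ok
  2: ok
  3: ✗ unsafe
  4: ok
  5: ok
  6: ok
  7: ok
reach 3 via b·a — violates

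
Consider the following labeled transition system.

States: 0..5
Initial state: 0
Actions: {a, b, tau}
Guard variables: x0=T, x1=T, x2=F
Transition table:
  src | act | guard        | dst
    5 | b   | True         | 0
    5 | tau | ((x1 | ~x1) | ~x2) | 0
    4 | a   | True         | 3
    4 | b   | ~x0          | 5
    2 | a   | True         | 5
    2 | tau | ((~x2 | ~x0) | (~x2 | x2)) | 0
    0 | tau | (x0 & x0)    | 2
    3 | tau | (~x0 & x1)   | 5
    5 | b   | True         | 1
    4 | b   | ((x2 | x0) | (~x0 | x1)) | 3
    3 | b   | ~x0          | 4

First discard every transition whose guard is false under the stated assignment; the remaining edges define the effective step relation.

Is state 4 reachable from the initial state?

Answer: UNREACHABLE

Trace:
Guard filter leaves 8 enabled edge(s).
L0 = {0}
L1 = {2}  now seen {0,2}
L2 = {5}  now seen {0,2,5}
L3 = {1}  now seen {0,1,2,5}
Reachable = {0,1,2,5}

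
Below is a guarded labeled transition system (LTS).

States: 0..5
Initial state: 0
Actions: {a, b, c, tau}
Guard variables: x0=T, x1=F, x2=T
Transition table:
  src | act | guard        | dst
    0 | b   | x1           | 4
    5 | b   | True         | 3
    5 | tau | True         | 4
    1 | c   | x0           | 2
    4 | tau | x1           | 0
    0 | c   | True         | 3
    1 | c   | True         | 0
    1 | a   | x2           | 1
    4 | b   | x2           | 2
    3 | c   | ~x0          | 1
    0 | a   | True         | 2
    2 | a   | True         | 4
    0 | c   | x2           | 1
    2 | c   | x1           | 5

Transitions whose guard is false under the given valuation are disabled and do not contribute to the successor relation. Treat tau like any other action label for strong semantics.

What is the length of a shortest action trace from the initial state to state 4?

Answer: 2

Working:
BFS to 4:
  Layer 0: {0}
  Layer 1: {1,2,3}
  Layer 2: {4}
4 enters at depth 2; path a·a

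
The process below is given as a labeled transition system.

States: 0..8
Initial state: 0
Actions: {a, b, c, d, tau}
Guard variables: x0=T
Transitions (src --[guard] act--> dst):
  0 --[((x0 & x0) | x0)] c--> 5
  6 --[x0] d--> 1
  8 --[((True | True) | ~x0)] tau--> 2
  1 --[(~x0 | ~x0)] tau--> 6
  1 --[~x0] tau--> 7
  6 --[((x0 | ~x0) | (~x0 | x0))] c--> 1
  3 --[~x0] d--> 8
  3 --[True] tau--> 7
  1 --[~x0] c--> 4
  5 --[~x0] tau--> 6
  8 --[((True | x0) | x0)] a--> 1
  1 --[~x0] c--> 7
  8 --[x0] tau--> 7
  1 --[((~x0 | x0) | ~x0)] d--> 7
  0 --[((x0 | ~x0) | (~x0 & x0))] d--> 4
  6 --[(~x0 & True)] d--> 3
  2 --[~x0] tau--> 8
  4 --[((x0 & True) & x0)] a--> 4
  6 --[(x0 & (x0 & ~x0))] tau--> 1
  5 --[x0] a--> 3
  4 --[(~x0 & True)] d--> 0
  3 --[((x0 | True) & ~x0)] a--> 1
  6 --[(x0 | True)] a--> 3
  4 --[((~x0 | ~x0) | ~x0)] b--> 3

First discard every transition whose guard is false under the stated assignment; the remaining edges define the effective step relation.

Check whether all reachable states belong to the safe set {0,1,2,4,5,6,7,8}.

Answer: INVARIANT VIOLATED at state 3

Trace:
Safe = {0,1,2,4,5,6,7,8}
Reachable = {0,3,4,5,7}
  0: ok
  3: outside
  4: ok
  5: ok
  7: ok
counterexample path to 3: c·a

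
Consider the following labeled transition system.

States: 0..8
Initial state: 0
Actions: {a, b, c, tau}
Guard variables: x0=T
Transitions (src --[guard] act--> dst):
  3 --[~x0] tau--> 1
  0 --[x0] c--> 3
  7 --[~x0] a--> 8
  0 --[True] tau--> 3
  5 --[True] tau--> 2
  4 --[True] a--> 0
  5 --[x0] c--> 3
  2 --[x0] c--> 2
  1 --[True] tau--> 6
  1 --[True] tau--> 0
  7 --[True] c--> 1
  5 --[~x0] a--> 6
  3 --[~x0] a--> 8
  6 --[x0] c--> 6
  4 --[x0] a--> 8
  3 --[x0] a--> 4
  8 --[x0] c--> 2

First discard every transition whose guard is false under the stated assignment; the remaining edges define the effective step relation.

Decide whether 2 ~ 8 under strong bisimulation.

Answer: BISIMILAR

Trace:
Bisimulation quotient by refinement:
  π0 = {{0,1,2,3,4,5,6,7,8}}
  π1 = {{0,5},{1},{2,6,7,8},{3,4}}
  π2 = {{0},{1},{2,6,8},{3},{4},{5},{7}}
Fixed point at round 3; 7 class(es).
class of 2: {2,6,8}; class of 8: {2,6,8}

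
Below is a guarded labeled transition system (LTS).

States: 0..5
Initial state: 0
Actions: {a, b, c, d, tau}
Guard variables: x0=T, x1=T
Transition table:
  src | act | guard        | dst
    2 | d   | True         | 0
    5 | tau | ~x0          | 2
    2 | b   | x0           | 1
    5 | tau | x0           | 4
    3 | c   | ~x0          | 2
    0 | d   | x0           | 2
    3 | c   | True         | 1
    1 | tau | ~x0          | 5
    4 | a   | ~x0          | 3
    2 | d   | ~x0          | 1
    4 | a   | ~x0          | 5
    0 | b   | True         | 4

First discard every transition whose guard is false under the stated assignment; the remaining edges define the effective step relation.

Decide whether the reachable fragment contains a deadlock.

Reachable = {0,1,2,4}
  0: b→4  d→2  [2 exit(s)]
  1: ∅  [deadlock]
  2: b→1  d→0  [2 exit(s)]
  4: ∅  [deadlock]
Path to 1: d·b

Answer: DEADLOCK at state 1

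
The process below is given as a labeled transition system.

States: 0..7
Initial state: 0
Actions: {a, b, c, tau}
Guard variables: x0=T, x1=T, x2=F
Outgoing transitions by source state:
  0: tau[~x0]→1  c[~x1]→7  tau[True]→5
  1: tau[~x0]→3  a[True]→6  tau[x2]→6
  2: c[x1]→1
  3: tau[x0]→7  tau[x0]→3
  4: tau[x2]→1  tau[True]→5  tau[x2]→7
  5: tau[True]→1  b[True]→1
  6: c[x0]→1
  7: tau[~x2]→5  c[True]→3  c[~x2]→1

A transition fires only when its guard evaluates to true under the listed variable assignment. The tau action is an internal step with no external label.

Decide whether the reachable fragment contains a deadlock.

Answer: DEADLOCK-FREE

Analysis:
Reach set: {0,1,5,6}
  0: tau→5  [1 exit(s)]
  1: a→6  [1 exit(s)]
  5: b→1  tau→1  [2 exit(s)]
  6: c→1  [1 exit(s)]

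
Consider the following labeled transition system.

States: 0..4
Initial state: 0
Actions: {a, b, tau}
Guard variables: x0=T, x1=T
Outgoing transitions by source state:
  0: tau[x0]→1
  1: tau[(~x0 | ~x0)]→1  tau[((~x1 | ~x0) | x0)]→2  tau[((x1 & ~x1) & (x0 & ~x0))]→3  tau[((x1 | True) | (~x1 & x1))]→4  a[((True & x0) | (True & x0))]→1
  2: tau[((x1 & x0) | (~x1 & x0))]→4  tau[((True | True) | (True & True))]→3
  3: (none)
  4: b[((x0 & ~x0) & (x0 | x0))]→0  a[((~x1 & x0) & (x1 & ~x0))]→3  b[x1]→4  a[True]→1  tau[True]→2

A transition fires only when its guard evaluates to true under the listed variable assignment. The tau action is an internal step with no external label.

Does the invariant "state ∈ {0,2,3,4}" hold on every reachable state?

Safe = {0,2,3,4}
R = {0,1,2,3,4}
  0: ok
  1: outside
  2: ok
  3: ok
  4: ok
reach 1 via tau — violates

Answer: INVARIANT VIOLATED at state 1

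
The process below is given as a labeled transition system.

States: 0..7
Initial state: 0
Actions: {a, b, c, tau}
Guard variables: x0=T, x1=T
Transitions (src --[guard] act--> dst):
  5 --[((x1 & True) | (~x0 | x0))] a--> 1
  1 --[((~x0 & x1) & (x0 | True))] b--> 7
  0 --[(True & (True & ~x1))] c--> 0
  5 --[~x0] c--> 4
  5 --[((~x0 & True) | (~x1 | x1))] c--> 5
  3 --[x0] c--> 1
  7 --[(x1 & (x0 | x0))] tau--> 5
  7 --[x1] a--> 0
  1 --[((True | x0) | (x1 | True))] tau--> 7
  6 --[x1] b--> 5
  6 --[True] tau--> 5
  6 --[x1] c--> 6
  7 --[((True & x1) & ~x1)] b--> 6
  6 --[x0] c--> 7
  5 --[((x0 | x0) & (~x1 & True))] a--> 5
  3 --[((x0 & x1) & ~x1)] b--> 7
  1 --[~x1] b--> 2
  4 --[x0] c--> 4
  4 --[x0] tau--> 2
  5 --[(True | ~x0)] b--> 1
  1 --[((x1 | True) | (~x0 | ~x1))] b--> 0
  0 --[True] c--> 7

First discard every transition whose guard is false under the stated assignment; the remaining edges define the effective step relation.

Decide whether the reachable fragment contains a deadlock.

Reachable = {0,1,5,7}
  0: c→7  [1 out]
  1: b→0  tau→7  [2 out]
  5: a→1  b→1  c→5  [3 out]
  7: a→0  tau→5  [2 out]

Answer: DEADLOCK-FREE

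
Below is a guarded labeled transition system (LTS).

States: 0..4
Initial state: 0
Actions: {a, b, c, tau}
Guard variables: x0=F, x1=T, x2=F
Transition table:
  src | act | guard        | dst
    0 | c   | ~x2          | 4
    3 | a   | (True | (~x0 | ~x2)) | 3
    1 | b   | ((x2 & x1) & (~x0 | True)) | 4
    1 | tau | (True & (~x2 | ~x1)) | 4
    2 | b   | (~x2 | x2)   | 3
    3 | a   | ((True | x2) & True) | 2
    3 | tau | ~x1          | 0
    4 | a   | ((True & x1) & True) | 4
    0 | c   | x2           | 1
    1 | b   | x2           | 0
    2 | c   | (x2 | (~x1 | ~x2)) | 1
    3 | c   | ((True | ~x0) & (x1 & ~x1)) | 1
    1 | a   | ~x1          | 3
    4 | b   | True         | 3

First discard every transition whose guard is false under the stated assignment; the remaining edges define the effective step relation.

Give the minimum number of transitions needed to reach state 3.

Answer: 2

Working:
Layered search for 3:
  Layer 0: {0}
  Layer 1: {4}
  Layer 2: {3}
3 enters at depth 2; path c·b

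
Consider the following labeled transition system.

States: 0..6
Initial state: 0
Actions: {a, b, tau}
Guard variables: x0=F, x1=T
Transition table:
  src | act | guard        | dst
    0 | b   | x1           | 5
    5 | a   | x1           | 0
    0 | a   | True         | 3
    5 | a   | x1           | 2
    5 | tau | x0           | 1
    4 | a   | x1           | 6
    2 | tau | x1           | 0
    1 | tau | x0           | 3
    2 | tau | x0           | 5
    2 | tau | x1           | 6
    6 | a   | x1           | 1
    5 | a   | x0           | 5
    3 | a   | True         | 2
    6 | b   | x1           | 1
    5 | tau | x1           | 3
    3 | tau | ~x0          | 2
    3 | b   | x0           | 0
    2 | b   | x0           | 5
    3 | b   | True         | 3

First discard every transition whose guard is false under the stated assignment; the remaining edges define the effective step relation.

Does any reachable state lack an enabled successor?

Answer: DEADLOCK at state 1

Trace:
Reach set: {0,1,2,3,5,6}
  0: a→3  b→5  [2 out]
  1: ∅  [deadlock]
  2: tau→0  tau→6  [2 out]
  3: a→2  b→3  tau→2  [3 out]
  5: a→0  a→2  tau→3  [3 out]
  6: a→1  b→1  [2 out]
trace reaching 1: b·a·tau·a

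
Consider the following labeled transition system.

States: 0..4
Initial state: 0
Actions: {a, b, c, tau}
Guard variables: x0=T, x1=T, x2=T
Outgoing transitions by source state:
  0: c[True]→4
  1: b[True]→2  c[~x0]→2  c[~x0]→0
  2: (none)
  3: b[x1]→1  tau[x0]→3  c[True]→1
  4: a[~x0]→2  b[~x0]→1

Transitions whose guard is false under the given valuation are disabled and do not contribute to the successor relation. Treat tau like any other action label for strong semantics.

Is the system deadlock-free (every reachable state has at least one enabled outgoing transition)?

Reachable = {0,4}
  0: c→4  [1 out]
  4: ∅  [STUCK]
Path to 4: c

Answer: DEADLOCK at state 4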